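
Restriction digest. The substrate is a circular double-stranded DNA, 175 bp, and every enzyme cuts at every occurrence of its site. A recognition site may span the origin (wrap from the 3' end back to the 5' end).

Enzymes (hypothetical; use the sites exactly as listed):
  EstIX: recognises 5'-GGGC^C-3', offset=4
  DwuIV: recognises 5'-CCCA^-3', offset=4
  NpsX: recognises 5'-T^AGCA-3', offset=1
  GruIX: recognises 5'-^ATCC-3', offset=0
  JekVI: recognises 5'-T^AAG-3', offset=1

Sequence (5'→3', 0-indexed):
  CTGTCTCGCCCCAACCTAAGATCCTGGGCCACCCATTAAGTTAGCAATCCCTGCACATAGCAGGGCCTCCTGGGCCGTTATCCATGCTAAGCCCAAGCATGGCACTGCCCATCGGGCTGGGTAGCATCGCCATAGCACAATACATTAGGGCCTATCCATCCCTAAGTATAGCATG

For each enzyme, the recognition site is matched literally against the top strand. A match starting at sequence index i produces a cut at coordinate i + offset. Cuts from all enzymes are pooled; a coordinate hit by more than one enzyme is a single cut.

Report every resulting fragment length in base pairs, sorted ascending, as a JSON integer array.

[2,2,3,4,4,4,4,5,6,6,6,7,8,9,9,9,11,11,12,16,18,19]

Site scan:
  EstIX (GGGCC, off=4): starts [25, 62, 71, 147] → cuts [29, 66, 75, 151]
  DwuIV (CCCA, off=4): starts [9, 31, 91, 107] → cuts [13, 35, 95, 111]
  NpsX (TAGCA, off=1): starts [41, 57, 121, 132, 168] → cuts [42, 58, 122, 133, 169]
  GruIX (ATCC, off=0): starts [20, 46, 79, 153, 157] → cuts [20, 46, 79, 153, 157]
  JekVI (TAAG, off=1): starts [16, 36, 87, 162] → cuts [17, 37, 88, 163]

All cut coordinates (distinct, sorted): [13, 17, 20, 29, 35, 37, 42, 46, 58, 66, 75, 79, 88, 95, 111, 122, 133, 151, 153, 157, 163, 169]

Fragments:
  13→17: 4 bp
  17→20: 3 bp
  20→29: 9 bp
  29→35: 6 bp
  35→37: 2 bp
  37→42: 5 bp
  42→46: 4 bp
  46→58: 12 bp
  58→66: 8 bp
  66→75: 9 bp
  75→79: 4 bp
  79→88: 9 bp
  88→95: 7 bp
  95→111: 16 bp
  111→122: 11 bp
  122→133: 11 bp
  133→151: 18 bp
  151→153: 2 bp
  153→157: 4 bp
  157→163: 6 bp
  163→169: 6 bp
  169→13 (wrap): 175-169+13 = 19 bp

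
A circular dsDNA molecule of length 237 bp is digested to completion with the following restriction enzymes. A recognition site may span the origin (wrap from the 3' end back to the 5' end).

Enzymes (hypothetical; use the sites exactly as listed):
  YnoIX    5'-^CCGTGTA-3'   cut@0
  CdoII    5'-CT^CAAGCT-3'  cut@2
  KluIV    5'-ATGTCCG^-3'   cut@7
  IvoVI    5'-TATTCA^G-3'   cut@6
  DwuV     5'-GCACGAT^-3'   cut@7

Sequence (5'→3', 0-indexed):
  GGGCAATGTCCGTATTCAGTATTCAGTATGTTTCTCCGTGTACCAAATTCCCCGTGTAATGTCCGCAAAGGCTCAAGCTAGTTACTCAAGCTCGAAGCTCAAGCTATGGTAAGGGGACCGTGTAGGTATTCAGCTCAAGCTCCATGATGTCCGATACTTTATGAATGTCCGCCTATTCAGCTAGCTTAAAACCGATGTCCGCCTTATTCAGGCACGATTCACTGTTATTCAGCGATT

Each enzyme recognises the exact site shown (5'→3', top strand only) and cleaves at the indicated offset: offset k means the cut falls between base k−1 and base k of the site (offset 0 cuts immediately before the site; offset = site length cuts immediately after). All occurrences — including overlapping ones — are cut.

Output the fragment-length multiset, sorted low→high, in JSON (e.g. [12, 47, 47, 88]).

[3,6,7,8,8,8,9,10,13,13,13,14,15,16,18,18,18,18,22]

Scan for sites:
  YnoIX CCGTGTA/0: at [35, 51, 117] ⇒ [35, 51, 117]
  CdoII CTCAAGCT/2: at [71, 84, 97, 133] ⇒ [73, 86, 99, 135]
  KluIV ATGTCCG/7: at [5, 58, 146, 164, 194] ⇒ [12, 65, 153, 171, 201]
  IvoVI TATTCAG/6: at [12, 19, 126, 173, 204, 225] ⇒ [18, 25, 132, 179, 210, 231]
  DwuV GCACGAT/7: at [211] ⇒ [218]

All cut coordinates (distinct, sorted): [12, 18, 25, 35, 51, 65, 73, 86, 99, 117, 132, 135, 153, 171, 179, 201, 210, 218, 231]

Fragment lengths:
  12→18: 6 bp
  18→25: 7 bp
  25→35: 10 bp
  35→51: 16 bp
  51→65: 14 bp
  65→73: 8 bp
  73→86: 13 bp
  86→99: 13 bp
  99→117: 18 bp
  117→132: 15 bp
  132→135: 3 bp
  135→153: 18 bp
  153→171: 18 bp
  171→179: 8 bp
  179→201: 22 bp
  201→210: 9 bp
  210→218: 8 bp
  218→231: 13 bp
  231→12 (wrap): 237-231+12 = 18 bp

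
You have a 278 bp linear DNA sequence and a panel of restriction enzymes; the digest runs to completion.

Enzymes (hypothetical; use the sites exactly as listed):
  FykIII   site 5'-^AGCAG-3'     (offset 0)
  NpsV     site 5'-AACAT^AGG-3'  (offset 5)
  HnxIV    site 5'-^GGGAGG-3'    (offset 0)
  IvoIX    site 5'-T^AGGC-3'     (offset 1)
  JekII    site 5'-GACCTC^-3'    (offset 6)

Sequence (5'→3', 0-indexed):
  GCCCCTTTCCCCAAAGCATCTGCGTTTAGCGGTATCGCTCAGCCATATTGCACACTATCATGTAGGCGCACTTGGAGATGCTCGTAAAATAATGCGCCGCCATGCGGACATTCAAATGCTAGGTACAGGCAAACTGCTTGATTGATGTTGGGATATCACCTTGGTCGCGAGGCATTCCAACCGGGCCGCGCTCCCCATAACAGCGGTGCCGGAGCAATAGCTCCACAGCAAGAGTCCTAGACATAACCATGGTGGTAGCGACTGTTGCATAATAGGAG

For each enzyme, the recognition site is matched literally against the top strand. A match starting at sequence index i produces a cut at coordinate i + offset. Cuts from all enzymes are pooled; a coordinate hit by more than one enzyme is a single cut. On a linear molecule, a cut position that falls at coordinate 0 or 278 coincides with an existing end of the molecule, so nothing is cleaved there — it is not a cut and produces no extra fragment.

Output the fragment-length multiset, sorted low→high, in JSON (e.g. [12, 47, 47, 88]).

[63,215]

Scan for sites:
  FykIII (AGCAG, off=0): no sites
  NpsV (AACATAGG, off=5): no sites
  HnxIV (GGGAGG, off=0): no sites
  IvoIX TAGGC/1: at [62] ⇒ [63]
  JekII (GACCTC, off=6): no sites

All cut coordinates (distinct, sorted): [63]

Fragments:
  [0,63): 63 bp
  [63,278): 215 bp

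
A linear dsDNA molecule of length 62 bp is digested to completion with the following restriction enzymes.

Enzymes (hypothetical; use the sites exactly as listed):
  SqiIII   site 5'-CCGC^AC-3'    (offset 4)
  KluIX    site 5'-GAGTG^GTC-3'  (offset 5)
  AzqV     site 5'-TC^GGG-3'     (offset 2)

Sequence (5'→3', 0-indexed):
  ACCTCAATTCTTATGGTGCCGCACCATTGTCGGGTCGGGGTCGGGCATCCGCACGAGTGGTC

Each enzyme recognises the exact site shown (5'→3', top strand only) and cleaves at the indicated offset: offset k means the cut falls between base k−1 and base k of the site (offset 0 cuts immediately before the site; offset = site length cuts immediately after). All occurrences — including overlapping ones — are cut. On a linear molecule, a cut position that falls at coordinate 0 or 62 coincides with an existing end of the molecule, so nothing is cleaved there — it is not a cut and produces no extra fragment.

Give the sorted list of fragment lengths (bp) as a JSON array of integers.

[3,5,6,7,9,10,22]

Scan for sites:
  SqiIII (CCGCAC, off=4): starts [18, 48] → cuts [22, 52]
  KluIX (GAGTGGTC, off=5): starts [54] → cuts [59]
  AzqV (TCGGG, off=2): starts [29, 34, 40] → cuts [31, 36, 42]

All cut coordinates (distinct, sorted): [22, 31, 36, 42, 52, 59]

Fragments:
  [0,22): 22 bp
  [22,31): 9 bp
  [31,36): 5 bp
  [36,42): 6 bp
  [42,52): 10 bp
  [52,59): 7 bp
  [59,62): 3 bp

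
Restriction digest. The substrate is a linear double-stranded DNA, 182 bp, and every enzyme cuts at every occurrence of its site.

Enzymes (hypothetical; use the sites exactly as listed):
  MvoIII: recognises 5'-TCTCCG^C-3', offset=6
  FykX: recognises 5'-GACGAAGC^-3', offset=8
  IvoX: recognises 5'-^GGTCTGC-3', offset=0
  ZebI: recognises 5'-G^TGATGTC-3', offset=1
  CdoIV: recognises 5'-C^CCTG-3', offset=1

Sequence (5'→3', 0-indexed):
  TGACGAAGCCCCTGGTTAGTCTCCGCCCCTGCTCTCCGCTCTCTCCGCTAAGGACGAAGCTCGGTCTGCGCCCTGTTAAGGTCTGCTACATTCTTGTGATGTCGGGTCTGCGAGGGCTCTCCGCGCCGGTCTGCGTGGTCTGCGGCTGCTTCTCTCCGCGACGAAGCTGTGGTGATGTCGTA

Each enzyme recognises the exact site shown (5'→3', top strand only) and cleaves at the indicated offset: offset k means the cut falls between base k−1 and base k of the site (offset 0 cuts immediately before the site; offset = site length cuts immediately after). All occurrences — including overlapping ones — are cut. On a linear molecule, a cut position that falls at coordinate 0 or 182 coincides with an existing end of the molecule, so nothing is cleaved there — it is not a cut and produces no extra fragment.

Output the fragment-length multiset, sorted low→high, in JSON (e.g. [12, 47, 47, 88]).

Scan for sites:
  MvoIII TCTCCGC/6: at [19, 32, 41, 117, 152] ⇒ [25, 38, 47, 123, 158]
  FykX GACGAAGC/8: at [1, 52, 159] ⇒ [9, 60, 167]
  IvoX GGTCTGC/0: at [62, 79, 104, 127, 136] ⇒ [62, 79, 104, 127, 136]
  ZebI GTGATGTC/1: at [95, 171] ⇒ [96, 172]
  CdoIV CCCTG/1: at [9, 26, 70] ⇒ [10, 27, 71]

Pooled cuts: [9, 10, 25, 27, 38, 47, 60, 62, 71, 79, 96, 104, 123, 127, 136, 158, 167, 172]

Fragments:
  [0,9): 9 bp
  [9,10): 1 bp
  [10,25): 15 bp
  [25,27): 2 bp
  [27,38): 11 bp
  [38,47): 9 bp
  [47,60): 13 bp
  [60,62): 2 bp
  [62,71): 9 bp
  [71,79): 8 bp
  [79,96): 17 bp
  [96,104): 8 bp
  [104,123): 19 bp
  [123,127): 4 bp
  [127,136): 9 bp
  [136,158): 22 bp
  [158,167): 9 bp
  [167,172): 5 bp
  [172,182): 10 bp

[1,2,2,4,5,8,8,9,9,9,9,9,10,11,13,15,17,19,22]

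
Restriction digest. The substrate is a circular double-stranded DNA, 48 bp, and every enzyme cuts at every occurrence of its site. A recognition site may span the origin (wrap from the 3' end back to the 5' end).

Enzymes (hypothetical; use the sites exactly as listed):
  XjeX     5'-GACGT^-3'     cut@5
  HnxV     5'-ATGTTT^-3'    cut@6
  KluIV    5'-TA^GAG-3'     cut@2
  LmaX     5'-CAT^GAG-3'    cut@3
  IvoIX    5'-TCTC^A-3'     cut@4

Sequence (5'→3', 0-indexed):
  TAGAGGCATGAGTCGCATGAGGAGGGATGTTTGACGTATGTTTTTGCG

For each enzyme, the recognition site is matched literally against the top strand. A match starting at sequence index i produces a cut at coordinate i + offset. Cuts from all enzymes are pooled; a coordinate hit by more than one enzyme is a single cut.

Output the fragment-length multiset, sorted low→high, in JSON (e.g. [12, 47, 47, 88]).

Per-enzyme occurrences:
  XjeX GACGT/5: at [32] ⇒ [37]
  HnxV ATGTTT/6: at [26, 37] ⇒ [32, 43]
  KluIV TAGAG/2: at [0] ⇒ [2]
  LmaX CATGAG/3: at [6, 15] ⇒ [9, 18]
  IvoIX (TCTCA, off=4): no sites

All cut coordinates (distinct, sorted): [2, 9, 18, 32, 37, 43]

Fragment lengths:
  2→9: 7 bp
  9→18: 9 bp
  18→32: 14 bp
  32→37: 5 bp
  37→43: 6 bp
  43→2 (wrap): 48-43+2 = 7 bp

[5,6,7,7,9,14]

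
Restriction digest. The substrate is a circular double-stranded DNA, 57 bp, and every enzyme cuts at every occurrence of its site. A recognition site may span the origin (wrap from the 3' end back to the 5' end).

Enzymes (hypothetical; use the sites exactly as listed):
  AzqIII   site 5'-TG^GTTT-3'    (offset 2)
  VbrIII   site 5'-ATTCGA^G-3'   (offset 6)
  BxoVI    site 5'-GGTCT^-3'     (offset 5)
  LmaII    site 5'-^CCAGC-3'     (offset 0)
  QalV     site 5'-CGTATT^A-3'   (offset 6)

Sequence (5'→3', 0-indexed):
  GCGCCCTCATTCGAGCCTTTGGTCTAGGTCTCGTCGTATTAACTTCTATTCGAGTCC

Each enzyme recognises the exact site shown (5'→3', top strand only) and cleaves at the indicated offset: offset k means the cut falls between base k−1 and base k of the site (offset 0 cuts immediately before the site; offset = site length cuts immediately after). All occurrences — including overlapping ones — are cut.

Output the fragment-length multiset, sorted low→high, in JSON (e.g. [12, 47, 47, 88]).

[6,9,11,13,18]

Per-enzyme occurrences:
  AzqIII (TGGTTT, off=2): no sites
  VbrIII ATTCGAG/6: at [8, 47] ⇒ [14, 53]
  BxoVI GGTCT/5: at [20, 26] ⇒ [25, 31]
  LmaII (CCAGC, off=0): no sites
  QalV CGTATTA/6: at [34] ⇒ [40]

All cut coordinates (distinct, sorted): [14, 25, 31, 40, 53]

Fragments:
  14→25: 11 bp
  25→31: 6 bp
  31→40: 9 bp
  40→53: 13 bp
  53→14 (wrap): 57-53+14 = 18 bp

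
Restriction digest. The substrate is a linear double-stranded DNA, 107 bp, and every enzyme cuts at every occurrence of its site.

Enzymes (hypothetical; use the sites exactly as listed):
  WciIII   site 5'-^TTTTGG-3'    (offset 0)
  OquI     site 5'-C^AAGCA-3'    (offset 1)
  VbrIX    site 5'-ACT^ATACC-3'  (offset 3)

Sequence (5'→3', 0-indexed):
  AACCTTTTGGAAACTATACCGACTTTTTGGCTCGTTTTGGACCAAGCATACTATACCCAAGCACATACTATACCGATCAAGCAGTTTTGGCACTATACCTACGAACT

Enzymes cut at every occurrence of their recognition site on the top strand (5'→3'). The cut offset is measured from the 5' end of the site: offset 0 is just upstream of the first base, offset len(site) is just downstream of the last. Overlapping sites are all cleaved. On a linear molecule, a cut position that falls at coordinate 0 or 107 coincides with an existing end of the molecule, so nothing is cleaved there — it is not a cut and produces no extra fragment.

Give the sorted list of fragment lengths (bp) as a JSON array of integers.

Per-enzyme occurrences:
  WciIII TTTTGG/0: at [4, 24, 34, 84] ⇒ [4, 24, 34, 84]
  OquI CAAGCA/1: at [42, 57, 77] ⇒ [43, 58, 78]
  VbrIX ACTATACC/3: at [12, 49, 66, 91] ⇒ [15, 52, 69, 94]

Pooled cuts: [4, 15, 24, 34, 43, 52, 58, 69, 78, 84, 94]

Fragments:
  [0,4): 4 bp
  [4,15): 11 bp
  [15,24): 9 bp
  [24,34): 10 bp
  [34,43): 9 bp
  [43,52): 9 bp
  [52,58): 6 bp
  [58,69): 11 bp
  [69,78): 9 bp
  [78,84): 6 bp
  [84,94): 10 bp
  [94,107): 13 bp

[4,6,6,9,9,9,9,10,10,11,11,13]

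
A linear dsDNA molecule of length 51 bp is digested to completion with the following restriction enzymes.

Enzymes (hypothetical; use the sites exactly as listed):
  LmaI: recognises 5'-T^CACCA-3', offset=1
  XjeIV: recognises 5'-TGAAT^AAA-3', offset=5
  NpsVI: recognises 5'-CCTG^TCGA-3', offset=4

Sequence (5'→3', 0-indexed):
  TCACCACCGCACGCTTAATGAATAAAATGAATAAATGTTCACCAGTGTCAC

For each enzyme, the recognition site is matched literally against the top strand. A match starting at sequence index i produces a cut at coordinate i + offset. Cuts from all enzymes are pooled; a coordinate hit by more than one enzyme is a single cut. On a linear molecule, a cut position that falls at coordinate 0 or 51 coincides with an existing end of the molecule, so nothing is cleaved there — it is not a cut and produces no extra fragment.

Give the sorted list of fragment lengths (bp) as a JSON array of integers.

[1,7,9,12,22]

Site scan:
  LmaI TCACCA/1: at [0, 38] ⇒ [1, 39]
  XjeIV TGAATAAA/5: at [18, 27] ⇒ [23, 32]
  NpsVI (CCTGTCGA, off=4): no sites

Pooled cuts: [1, 23, 32, 39]

Fragment lengths:
  [0,1): 1 bp
  [1,23): 22 bp
  [23,32): 9 bp
  [32,39): 7 bp
  [39,51): 12 bp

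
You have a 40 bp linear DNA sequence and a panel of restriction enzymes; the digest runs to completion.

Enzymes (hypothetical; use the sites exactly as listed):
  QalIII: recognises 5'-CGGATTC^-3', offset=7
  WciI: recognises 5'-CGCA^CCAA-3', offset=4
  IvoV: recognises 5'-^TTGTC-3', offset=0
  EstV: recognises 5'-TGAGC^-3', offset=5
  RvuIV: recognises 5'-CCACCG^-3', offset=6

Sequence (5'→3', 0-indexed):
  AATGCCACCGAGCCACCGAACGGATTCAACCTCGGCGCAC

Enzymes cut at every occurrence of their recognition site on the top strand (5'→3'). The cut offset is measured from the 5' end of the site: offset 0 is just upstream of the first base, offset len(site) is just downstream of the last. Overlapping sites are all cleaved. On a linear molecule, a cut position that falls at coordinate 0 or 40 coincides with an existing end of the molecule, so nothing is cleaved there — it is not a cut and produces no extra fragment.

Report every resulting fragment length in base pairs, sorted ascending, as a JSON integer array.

Per-enzyme occurrences:
  QalIII CGGATTC/7: at [20] ⇒ [27]
  WciI (CGCACCAA, off=4): no sites
  IvoV (TTGTC, off=0): no sites
  EstV (TGAGC, off=5): no sites
  RvuIV CCACCG/6: at [4, 12] ⇒ [10, 18]

All cut coordinates (distinct, sorted): [10, 18, 27]

Fragments:
  [0,10): 10 bp
  [10,18): 8 bp
  [18,27): 9 bp
  [27,40): 13 bp

[8,9,10,13]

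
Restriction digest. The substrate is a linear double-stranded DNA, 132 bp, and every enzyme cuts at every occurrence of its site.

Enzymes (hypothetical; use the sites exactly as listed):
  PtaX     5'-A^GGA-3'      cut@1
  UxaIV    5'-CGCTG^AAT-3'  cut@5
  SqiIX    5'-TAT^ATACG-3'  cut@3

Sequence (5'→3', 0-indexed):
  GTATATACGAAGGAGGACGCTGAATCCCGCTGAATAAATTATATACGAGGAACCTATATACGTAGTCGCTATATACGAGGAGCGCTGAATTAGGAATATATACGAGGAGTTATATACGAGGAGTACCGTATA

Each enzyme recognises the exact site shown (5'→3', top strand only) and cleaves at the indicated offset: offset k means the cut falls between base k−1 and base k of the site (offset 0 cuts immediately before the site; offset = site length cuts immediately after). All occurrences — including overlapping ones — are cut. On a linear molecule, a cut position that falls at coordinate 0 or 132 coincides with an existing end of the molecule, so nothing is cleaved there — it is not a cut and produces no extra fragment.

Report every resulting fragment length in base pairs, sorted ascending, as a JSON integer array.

[3,4,5,6,6,6,6,7,7,8,8,9,9,10,10,13,15]

Per-enzyme occurrences:
  PtaX (AGGA, off=1): starts [10, 13, 47, 77, 91, 104, 118] → cuts [11, 14, 48, 78, 92, 105, 119]
  UxaIV (CGCTGAAT, off=5): starts [17, 27, 82] → cuts [22, 32, 87]
  SqiIX (TATATACG, off=3): starts [1, 39, 54, 69, 96, 110] → cuts [4, 42, 57, 72, 99, 113]

All cut coordinates (distinct, sorted): [4, 11, 14, 22, 32, 42, 48, 57, 72, 78, 87, 92, 99, 105, 113, 119]

Fragment lengths:
  [0,4): 4 bp
  [4,11): 7 bp
  [11,14): 3 bp
  [14,22): 8 bp
  [22,32): 10 bp
  [32,42): 10 bp
  [42,48): 6 bp
  [48,57): 9 bp
  [57,72): 15 bp
  [72,78): 6 bp
  [78,87): 9 bp
  [87,92): 5 bp
  [92,99): 7 bp
  [99,105): 6 bp
  [105,113): 8 bp
  [113,119): 6 bp
  [119,132): 13 bp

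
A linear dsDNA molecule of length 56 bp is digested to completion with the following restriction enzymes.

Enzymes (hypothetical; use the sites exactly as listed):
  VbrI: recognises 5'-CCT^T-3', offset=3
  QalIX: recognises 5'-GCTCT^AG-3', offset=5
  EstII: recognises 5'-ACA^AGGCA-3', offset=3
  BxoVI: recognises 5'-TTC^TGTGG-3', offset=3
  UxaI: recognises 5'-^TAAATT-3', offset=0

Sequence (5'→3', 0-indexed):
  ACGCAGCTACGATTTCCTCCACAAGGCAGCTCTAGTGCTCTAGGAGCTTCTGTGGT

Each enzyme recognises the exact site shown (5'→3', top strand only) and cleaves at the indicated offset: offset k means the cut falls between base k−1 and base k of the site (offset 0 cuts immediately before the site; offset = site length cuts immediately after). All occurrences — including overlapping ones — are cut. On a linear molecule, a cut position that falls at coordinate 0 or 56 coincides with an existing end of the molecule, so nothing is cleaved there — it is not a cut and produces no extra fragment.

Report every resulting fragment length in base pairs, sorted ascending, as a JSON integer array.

Scan for sites:
  VbrI (CCTT, off=3): no sites
  QalIX GCTCTAG/5: at [28, 36] ⇒ [33, 41]
  EstII ACAAGGCA/3: at [20] ⇒ [23]
  BxoVI TTCTGTGG/3: at [47] ⇒ [50]
  UxaI (TAAATT, off=0): no sites

Pooled cuts: [23, 33, 41, 50]

Fragments:
  [0,23): 23 bp
  [23,33): 10 bp
  [33,41): 8 bp
  [41,50): 9 bp
  [50,56): 6 bp

[6,8,9,10,23]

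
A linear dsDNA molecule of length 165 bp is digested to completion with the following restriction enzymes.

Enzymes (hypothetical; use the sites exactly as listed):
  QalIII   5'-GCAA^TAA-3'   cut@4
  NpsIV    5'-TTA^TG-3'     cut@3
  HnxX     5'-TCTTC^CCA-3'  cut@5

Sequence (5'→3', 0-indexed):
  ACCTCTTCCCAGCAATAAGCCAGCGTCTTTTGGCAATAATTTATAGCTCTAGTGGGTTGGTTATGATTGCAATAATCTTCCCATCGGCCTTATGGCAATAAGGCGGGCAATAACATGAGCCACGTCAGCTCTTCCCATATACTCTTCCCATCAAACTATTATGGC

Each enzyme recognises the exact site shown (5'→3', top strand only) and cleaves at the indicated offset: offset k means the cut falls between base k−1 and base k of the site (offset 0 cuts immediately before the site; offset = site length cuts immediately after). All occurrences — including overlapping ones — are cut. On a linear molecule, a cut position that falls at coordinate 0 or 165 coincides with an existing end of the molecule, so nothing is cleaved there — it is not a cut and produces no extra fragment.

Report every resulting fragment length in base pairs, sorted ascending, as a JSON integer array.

[4,6,7,8,8,9,12,12,13,14,21,24,27]

Site scan:
  QalIII GCAATAA/4: at [11, 32, 68, 94, 106] ⇒ [15, 36, 72, 98, 110]
  NpsIV TTATG/3: at [60, 89, 158] ⇒ [63, 92, 161]
  HnxX TCTTCCCA/5: at [3, 75, 129, 142] ⇒ [8, 80, 134, 147]

All cut coordinates (distinct, sorted): [8, 15, 36, 63, 72, 80, 92, 98, 110, 134, 147, 161]

Fragments:
  [0,8): 8 bp
  [8,15): 7 bp
  [15,36): 21 bp
  [36,63): 27 bp
  [63,72): 9 bp
  [72,80): 8 bp
  [80,92): 12 bp
  [92,98): 6 bp
  [98,110): 12 bp
  [110,134): 24 bp
  [134,147): 13 bp
  [147,161): 14 bp
  [161,165): 4 bp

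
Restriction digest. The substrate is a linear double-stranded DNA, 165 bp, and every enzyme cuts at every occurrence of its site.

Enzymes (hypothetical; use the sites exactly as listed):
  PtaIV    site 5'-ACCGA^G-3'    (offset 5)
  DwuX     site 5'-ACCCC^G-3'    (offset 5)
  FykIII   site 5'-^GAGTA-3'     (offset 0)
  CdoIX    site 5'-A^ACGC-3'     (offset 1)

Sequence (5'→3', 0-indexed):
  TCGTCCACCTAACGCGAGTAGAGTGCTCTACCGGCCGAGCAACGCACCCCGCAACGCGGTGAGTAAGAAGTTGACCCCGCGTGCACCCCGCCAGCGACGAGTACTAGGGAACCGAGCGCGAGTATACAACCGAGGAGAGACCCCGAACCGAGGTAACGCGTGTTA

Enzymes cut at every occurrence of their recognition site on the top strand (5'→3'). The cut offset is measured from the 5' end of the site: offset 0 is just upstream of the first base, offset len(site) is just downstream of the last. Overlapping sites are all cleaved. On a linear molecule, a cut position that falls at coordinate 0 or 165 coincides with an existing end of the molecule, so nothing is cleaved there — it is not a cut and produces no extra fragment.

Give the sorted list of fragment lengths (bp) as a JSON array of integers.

Per-enzyme occurrences:
  PtaIV (ACCGAG, off=5): starts [110, 128, 146] → cuts [115, 133, 151]
  DwuX (ACCCCG, off=5): starts [45, 73, 84, 139] → cuts [50, 78, 89, 144]
  FykIII (GAGTA, off=0): starts [15, 60, 98, 119] → cuts [15, 60, 98, 119]
  CdoIX (AACGC, off=1): starts [10, 40, 52, 154] → cuts [11, 41, 53, 155]

Pooled cuts: [11, 15, 41, 50, 53, 60, 78, 89, 98, 115, 119, 133, 144, 151, 155]

Fragment lengths:
  [0,11): 11 bp
  [11,15): 4 bp
  [15,41): 26 bp
  [41,50): 9 bp
  [50,53): 3 bp
  [53,60): 7 bp
  [60,78): 18 bp
  [78,89): 11 bp
  [89,98): 9 bp
  [98,115): 17 bp
  [115,119): 4 bp
  [119,133): 14 bp
  [133,144): 11 bp
  [144,151): 7 bp
  [151,155): 4 bp
  [155,165): 10 bp

[3,4,4,4,7,7,9,9,10,11,11,11,14,17,18,26]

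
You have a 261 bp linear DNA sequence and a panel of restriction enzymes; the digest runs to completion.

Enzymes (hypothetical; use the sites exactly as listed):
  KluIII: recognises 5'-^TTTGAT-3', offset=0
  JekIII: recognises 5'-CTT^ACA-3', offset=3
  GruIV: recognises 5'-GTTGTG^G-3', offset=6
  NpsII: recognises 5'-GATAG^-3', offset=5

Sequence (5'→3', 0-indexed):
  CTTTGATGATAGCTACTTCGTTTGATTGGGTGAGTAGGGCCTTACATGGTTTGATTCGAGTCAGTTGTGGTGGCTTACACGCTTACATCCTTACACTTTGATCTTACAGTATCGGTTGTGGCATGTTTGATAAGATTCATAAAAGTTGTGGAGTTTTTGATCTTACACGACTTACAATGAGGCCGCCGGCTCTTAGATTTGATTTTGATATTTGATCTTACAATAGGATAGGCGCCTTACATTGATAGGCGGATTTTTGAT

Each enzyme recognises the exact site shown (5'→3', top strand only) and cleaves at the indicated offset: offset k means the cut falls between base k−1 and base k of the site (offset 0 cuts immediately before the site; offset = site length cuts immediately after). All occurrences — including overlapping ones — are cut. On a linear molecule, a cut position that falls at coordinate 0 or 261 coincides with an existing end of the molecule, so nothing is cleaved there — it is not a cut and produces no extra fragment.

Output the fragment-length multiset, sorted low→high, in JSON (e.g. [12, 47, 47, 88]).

Site scan:
  KluIII (TTTGAT, off=0): starts [1, 20, 49, 96, 125, 155, 197, 203, 210, 255] → cuts [1, 20, 49, 96, 125, 155, 197, 203, 210, 255]
  JekIII (CTTACA, off=3): starts [40, 73, 81, 89, 102, 161, 170, 216, 235] → cuts [43, 76, 84, 92, 105, 164, 173, 219, 238]
  GruIV (GTTGTGG, off=6): starts [63, 114, 144] → cuts [69, 120, 150]
  NpsII (GATAG, off=5): starts [7, 226, 243] → cuts [12, 231, 248]

Pooled cuts: [1, 12, 20, 43, 49, 69, 76, 84, 92, 96, 105, 120, 125, 150, 155, 164, 173, 197, 203, 210, 219, 231, 238, 248, 255]

Fragment lengths:
  [0,1): 1 bp
  [1,12): 11 bp
  [12,20): 8 bp
  [20,43): 23 bp
  [43,49): 6 bp
  [49,69): 20 bp
  [69,76): 7 bp
  [76,84): 8 bp
  [84,92): 8 bp
  [92,96): 4 bp
  [96,105): 9 bp
  [105,120): 15 bp
  [120,125): 5 bp
  [125,150): 25 bp
  [150,155): 5 bp
  [155,164): 9 bp
  [164,173): 9 bp
  [173,197): 24 bp
  [197,203): 6 bp
  [203,210): 7 bp
  [210,219): 9 bp
  [219,231): 12 bp
  [231,238): 7 bp
  [238,248): 10 bp
  [248,255): 7 bp
  [255,261): 6 bp

[1,4,5,5,6,6,6,7,7,7,7,8,8,8,9,9,9,9,10,11,12,15,20,23,24,25]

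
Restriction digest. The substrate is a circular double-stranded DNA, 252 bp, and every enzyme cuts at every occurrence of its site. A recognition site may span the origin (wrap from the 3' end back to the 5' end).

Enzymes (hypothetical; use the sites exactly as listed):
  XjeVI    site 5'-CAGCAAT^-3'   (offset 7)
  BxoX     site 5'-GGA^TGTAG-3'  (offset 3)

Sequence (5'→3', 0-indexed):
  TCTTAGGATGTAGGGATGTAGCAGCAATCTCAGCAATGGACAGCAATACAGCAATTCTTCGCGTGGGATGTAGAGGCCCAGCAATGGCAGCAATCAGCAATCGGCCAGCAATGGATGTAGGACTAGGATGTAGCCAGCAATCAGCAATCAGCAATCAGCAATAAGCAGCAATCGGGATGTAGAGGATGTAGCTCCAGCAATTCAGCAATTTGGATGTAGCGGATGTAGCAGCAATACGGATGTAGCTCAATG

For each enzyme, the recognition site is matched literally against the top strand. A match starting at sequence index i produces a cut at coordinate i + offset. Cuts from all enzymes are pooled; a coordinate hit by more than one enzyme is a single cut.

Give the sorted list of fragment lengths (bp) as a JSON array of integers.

[3,5,5,5,7,7,7,7,8,8,8,9,9,9,9,10,10,11,12,12,13,13,13,15,17,20]

Per-enzyme occurrences:
  XjeVI (CAGCAAT, off=7): starts [21, 30, 40, 48, 78, 87, 94, 105, 134, 141, 148, 155, 165, 194, 202, 228] → cuts [28, 37, 47, 55, 85, 94, 101, 112, 141, 148, 155, 162, 172, 201, 209, 235]
  BxoX (GGATGTAG, off=3): starts [5, 13, 65, 112, 125, 174, 183, 211, 220, 237] → cuts [8, 16, 68, 115, 128, 177, 186, 214, 223, 240]

Pooled cuts: [8, 16, 28, 37, 47, 55, 68, 85, 94, 101, 112, 115, 128, 141, 148, 155, 162, 172, 177, 186, 201, 209, 214, 223, 235, 240]

Fragments:
  8→16: 8 bp
  16→28: 12 bp
  28→37: 9 bp
  37→47: 10 bp
  47→55: 8 bp
  55→68: 13 bp
  68→85: 17 bp
  85→94: 9 bp
  94→101: 7 bp
  101→112: 11 bp
  112→115: 3 bp
  115→128: 13 bp
  128→141: 13 bp
  141→148: 7 bp
  148→155: 7 bp
  155→162: 7 bp
  162→172: 10 bp
  172→177: 5 bp
  177→186: 9 bp
  186→201: 15 bp
  201→209: 8 bp
  209→214: 5 bp
  214→223: 9 bp
  223→235: 12 bp
  235→240: 5 bp
  240→8 (wrap): 252-240+8 = 20 bp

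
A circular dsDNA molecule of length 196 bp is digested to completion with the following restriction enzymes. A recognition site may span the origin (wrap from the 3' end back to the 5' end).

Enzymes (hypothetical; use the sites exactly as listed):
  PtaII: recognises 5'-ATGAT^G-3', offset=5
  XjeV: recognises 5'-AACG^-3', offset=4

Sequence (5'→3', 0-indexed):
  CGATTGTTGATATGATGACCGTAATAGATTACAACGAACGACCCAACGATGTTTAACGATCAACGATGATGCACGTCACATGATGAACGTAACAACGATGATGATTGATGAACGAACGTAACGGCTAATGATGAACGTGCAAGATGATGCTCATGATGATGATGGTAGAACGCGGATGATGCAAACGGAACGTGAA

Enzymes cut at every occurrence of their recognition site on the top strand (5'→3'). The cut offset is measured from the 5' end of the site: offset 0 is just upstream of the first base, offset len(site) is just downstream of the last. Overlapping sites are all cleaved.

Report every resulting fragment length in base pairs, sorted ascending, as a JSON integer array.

Scan for sites:
  PtaII ATGATG/5: at [11, 65, 79, 97, 127, 143, 152, 155, 158, 175] ⇒ [16, 70, 84, 102, 132, 148, 157, 160, 163, 180]
  XjeV AACG/4: at [32, 36, 44, 54, 61, 85, 93, 110, 114, 119, 133, 168, 183, 188, 194] ⇒ [2, 36, 40, 48, 58, 65, 89, 97, 114, 118, 123, 137, 172, 187, 192]

Pooled cuts: [2, 16, 36, 40, 48, 58, 65, 70, 84, 89, 97, 102, 114, 118, 123, 132, 137, 148, 157, 160, 163, 172, 180, 187, 192]

Fragments:
  2→16: 14 bp
  16→36: 20 bp
  36→40: 4 bp
  40→48: 8 bp
  48→58: 10 bp
  58→65: 7 bp
  65→70: 5 bp
  70→84: 14 bp
  84→89: 5 bp
  89→97: 8 bp
  97→102: 5 bp
  102→114: 12 bp
  114→118: 4 bp
  118→123: 5 bp
  123→132: 9 bp
  132→137: 5 bp
  137→148: 11 bp
  148→157: 9 bp
  157→160: 3 bp
  160→163: 3 bp
  163→172: 9 bp
  172→180: 8 bp
  180→187: 7 bp
  187→192: 5 bp
  192→2 (wrap): 196-192+2 = 6 bp

[3,3,4,4,5,5,5,5,5,5,6,7,7,8,8,8,9,9,9,10,11,12,14,14,20]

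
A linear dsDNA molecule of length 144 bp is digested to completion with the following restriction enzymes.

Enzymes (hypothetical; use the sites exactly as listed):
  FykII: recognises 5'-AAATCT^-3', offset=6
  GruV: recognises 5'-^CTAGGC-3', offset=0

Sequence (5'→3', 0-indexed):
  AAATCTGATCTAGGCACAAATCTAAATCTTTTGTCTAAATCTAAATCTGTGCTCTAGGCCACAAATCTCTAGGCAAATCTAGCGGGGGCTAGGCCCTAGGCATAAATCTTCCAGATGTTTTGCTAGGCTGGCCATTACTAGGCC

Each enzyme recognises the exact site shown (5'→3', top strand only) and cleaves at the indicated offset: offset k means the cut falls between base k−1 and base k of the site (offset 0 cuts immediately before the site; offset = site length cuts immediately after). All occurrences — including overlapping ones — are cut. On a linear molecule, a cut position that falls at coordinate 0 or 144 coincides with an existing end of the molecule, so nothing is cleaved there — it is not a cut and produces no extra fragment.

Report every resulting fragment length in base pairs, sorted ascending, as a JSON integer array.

[3,5,6,6,6,7,7,8,12,13,13,14,14,15,15]

Scan for sites:
  FykII (AAATCT, off=6): starts [0, 17, 23, 36, 42, 62, 74, 103] → cuts [6, 23, 29, 42, 48, 68, 80, 109]
  GruV (CTAGGC, off=0): starts [9, 53, 68, 88, 95, 122, 137] → cuts [9, 53, 68, 88, 95, 122, 137]

Pooled cuts: [6, 9, 23, 29, 42, 48, 53, 68, 80, 88, 95, 109, 122, 137]

Fragments:
  [0,6): 6 bp
  [6,9): 3 bp
  [9,23): 14 bp
  [23,29): 6 bp
  [29,42): 13 bp
  [42,48): 6 bp
  [48,53): 5 bp
  [53,68): 15 bp
  [68,80): 12 bp
  [80,88): 8 bp
  [88,95): 7 bp
  [95,109): 14 bp
  [109,122): 13 bp
  [122,137): 15 bp
  [137,144): 7 bp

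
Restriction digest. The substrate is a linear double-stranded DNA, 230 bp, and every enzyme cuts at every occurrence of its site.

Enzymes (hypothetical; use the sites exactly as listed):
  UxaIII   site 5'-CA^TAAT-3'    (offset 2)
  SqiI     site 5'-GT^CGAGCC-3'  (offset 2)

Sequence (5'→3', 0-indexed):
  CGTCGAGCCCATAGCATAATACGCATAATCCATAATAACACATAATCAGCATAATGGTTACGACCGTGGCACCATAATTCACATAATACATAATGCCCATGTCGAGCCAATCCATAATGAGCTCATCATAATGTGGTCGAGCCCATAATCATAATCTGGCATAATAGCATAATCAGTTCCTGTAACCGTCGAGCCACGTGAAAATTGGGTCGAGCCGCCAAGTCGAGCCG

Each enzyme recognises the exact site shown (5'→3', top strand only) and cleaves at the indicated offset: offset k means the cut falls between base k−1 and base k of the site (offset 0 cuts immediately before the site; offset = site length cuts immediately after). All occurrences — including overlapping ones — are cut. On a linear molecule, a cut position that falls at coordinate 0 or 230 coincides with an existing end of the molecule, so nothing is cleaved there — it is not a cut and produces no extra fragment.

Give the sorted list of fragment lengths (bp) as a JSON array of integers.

[3,6,7,7,7,8,8,9,9,9,9,10,10,12,12,13,13,14,20,21,23]

Per-enzyme occurrences:
  UxaIII CATAAT/2: at [14, 23, 30, 40, 49, 72, 81, 88, 112, 126, 143, 149, 159, 167] ⇒ [16, 25, 32, 42, 51, 74, 83, 90, 114, 128, 145, 151, 161, 169]
  SqiI GTCGAGCC/2: at [1, 100, 135, 187, 208, 221] ⇒ [3, 102, 137, 189, 210, 223]

Pooled cuts: [3, 16, 25, 32, 42, 51, 74, 83, 90, 102, 114, 128, 137, 145, 151, 161, 169, 189, 210, 223]

Fragments:
  [0,3): 3 bp
  [3,16): 13 bp
  [16,25): 9 bp
  [25,32): 7 bp
  [32,42): 10 bp
  [42,51): 9 bp
  [51,74): 23 bp
  [74,83): 9 bp
  [83,90): 7 bp
  [90,102): 12 bp
  [102,114): 12 bp
  [114,128): 14 bp
  [128,137): 9 bp
  [137,145): 8 bp
  [145,151): 6 bp
  [151,161): 10 bp
  [161,169): 8 bp
  [169,189): 20 bp
  [189,210): 21 bp
  [210,223): 13 bp
  [223,230): 7 bp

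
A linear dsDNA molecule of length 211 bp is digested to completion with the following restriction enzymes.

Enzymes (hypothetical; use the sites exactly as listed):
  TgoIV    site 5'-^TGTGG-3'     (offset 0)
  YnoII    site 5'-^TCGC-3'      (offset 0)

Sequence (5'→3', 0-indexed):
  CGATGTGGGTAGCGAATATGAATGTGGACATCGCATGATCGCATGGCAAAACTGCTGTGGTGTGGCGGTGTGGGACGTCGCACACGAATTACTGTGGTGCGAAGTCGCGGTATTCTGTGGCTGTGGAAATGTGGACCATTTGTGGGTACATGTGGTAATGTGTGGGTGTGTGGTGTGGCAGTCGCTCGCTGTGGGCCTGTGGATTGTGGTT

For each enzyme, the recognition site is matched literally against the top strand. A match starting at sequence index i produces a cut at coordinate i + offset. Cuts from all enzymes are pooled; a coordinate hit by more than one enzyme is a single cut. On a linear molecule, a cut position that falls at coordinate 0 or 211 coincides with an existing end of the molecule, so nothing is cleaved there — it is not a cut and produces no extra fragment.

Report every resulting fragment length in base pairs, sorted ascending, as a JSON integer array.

Per-enzyme occurrences:
  TgoIV TGTGG/0: at [3, 22, 55, 60, 68, 92, 115, 121, 129, 140, 150, 160, 168, 173, 189, 197, 204] ⇒ [3, 22, 55, 60, 68, 92, 115, 121, 129, 140, 150, 160, 168, 173, 189, 197, 204]
  YnoII TCGC/0: at [30, 38, 77, 104, 181, 185] ⇒ [30, 38, 77, 104, 181, 185]

Pooled cuts: [3, 22, 30, 38, 55, 60, 68, 77, 92, 104, 115, 121, 129, 140, 150, 160, 168, 173, 181, 185, 189, 197, 204]

Fragments:
  [0,3): 3 bp
  [3,22): 19 bp
  [22,30): 8 bp
  [30,38): 8 bp
  [38,55): 17 bp
  [55,60): 5 bp
  [60,68): 8 bp
  [68,77): 9 bp
  [77,92): 15 bp
  [92,104): 12 bp
  [104,115): 11 bp
  [115,121): 6 bp
  [121,129): 8 bp
  [129,140): 11 bp
  [140,150): 10 bp
  [150,160): 10 bp
  [160,168): 8 bp
  [168,173): 5 bp
  [173,181): 8 bp
  [181,185): 4 bp
  [185,189): 4 bp
  [189,197): 8 bp
  [197,204): 7 bp
  [204,211): 7 bp

[3,4,4,5,5,6,7,7,8,8,8,8,8,8,8,9,10,10,11,11,12,15,17,19]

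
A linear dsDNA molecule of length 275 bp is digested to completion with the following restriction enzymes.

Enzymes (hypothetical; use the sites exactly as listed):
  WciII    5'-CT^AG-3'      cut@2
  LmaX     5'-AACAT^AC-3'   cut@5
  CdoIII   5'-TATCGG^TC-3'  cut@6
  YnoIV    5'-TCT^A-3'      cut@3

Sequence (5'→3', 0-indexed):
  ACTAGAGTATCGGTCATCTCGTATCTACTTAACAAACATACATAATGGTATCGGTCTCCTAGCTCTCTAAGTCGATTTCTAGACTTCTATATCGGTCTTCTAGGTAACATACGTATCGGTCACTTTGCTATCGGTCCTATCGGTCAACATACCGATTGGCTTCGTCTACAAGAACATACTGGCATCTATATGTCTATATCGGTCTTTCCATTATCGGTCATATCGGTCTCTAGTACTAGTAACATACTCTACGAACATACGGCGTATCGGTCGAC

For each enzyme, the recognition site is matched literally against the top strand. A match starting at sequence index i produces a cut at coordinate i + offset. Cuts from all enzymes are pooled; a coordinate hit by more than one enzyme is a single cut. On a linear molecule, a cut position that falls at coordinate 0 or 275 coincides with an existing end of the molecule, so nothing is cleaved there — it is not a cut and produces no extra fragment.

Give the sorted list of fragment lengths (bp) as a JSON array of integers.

Scan for sites:
  WciII CTAG/2: at [1, 58, 78, 99, 229, 235] ⇒ [3, 60, 80, 101, 231, 237]
  LmaX AACATAC/5: at [34, 105, 145, 172, 240, 253] ⇒ [39, 110, 150, 177, 245, 258]
  CdoIII TATCGGTC/6: at [7, 48, 89, 113, 128, 137, 196, 211, 220, 264] ⇒ [13, 54, 95, 119, 134, 143, 202, 217, 226, 270]
  YnoIV TCTA/3: at [23, 65, 77, 85, 98, 164, 184, 192, 228, 247] ⇒ [26, 68, 80, 88, 101, 167, 187, 195, 231, 250]

All cut coordinates (distinct, sorted): [3, 13, 26, 39, 54, 60, 68, 80, 88, 95, 101, 110, 119, 134, 143, 150, 167, 177, 187, 195, 202, 217, 226, 231, 237, 245, 250, 258, 270]

Fragments:
  [0,3): 3 bp
  [3,13): 10 bp
  [13,26): 13 bp
  [26,39): 13 bp
  [39,54): 15 bp
  [54,60): 6 bp
  [60,68): 8 bp
  [68,80): 12 bp
  [80,88): 8 bp
  [88,95): 7 bp
  [95,101): 6 bp
  [101,110): 9 bp
  [110,119): 9 bp
  [119,134): 15 bp
  [134,143): 9 bp
  [143,150): 7 bp
  [150,167): 17 bp
  [167,177): 10 bp
  [177,187): 10 bp
  [187,195): 8 bp
  [195,202): 7 bp
  [202,217): 15 bp
  [217,226): 9 bp
  [226,231): 5 bp
  [231,237): 6 bp
  [237,245): 8 bp
  [245,250): 5 bp
  [250,258): 8 bp
  [258,270): 12 bp
  [270,275): 5 bp

[3,5,5,5,6,6,6,7,7,7,8,8,8,8,8,9,9,9,9,10,10,10,12,12,13,13,15,15,15,17]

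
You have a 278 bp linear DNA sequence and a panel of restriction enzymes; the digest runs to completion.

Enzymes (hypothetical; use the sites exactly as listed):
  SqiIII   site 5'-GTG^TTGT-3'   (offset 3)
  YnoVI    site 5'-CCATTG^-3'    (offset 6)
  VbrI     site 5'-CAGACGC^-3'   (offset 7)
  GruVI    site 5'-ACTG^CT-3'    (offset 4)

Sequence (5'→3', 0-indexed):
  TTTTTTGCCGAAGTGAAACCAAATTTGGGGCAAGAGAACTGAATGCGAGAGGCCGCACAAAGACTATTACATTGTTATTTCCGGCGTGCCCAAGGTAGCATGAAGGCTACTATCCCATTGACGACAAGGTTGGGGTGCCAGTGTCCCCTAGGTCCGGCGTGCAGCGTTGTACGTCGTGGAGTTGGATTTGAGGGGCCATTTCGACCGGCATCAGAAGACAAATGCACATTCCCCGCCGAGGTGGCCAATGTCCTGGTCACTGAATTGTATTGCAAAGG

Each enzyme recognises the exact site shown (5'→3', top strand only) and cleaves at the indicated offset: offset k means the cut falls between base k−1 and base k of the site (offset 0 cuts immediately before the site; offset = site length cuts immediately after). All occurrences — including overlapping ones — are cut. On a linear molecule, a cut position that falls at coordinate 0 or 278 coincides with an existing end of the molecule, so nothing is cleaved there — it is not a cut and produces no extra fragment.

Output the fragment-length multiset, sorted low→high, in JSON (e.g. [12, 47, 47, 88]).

[120,158]

Per-enzyme occurrences:
  SqiIII (GTGTTGT, off=3): no sites
  YnoVI (CCATTG, off=6): starts [114] → cuts [120]
  VbrI (CAGACGC, off=7): no sites
  GruVI (ACTGCT, off=4): no sites

All cut coordinates (distinct, sorted): [120]

Fragment lengths:
  [0,120): 120 bp
  [120,278): 158 bp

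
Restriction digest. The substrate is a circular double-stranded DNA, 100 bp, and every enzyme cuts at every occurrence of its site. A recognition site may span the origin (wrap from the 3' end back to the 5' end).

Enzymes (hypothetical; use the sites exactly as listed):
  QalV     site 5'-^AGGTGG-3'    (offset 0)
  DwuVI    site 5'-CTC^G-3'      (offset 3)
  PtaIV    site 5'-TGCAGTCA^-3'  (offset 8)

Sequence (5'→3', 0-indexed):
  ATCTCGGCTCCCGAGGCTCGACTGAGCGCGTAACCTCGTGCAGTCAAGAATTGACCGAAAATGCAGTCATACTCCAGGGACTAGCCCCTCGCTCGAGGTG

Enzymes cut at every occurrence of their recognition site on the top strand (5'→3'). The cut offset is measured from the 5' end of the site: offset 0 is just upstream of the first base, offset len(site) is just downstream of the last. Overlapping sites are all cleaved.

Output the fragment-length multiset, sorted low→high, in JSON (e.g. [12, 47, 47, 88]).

Site scan:
  QalV (AGGTGG, off=0): no sites
  DwuVI (CTCG, off=3): starts [2, 16, 34, 87, 91] → cuts [5, 19, 37, 90, 94]
  PtaIV (TGCAGTCA, off=8): starts [38, 61] → cuts [46, 69]

Pooled cuts: [5, 19, 37, 46, 69, 90, 94]

Fragment lengths:
  5→19: 14 bp
  19→37: 18 bp
  37→46: 9 bp
  46→69: 23 bp
  69→90: 21 bp
  90→94: 4 bp
  94→5 (wrap): 100-94+5 = 11 bp

[4,9,11,14,18,21,23]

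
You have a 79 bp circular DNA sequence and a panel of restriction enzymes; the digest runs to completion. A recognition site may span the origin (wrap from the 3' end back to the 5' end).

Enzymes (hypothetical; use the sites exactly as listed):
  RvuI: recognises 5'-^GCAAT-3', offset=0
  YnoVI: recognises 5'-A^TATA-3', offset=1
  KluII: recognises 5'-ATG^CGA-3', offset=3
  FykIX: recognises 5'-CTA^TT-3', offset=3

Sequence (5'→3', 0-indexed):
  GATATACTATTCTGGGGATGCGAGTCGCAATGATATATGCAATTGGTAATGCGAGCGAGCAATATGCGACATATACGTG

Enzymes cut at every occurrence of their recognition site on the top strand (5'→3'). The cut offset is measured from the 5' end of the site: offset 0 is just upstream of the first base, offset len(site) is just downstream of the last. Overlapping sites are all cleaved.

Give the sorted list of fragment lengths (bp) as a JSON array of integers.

Per-enzyme occurrences:
  RvuI (GCAAT, off=0): starts [26, 38, 58] → cuts [26, 38, 58]
  YnoVI (ATATA, off=1): starts [1, 32, 70] → cuts [2, 33, 71]
  KluII (ATGCGA, off=3): starts [17, 48, 63] → cuts [20, 51, 66]
  FykIX (CTATT, off=3): starts [6] → cuts [9]

All cut coordinates (distinct, sorted): [2, 9, 20, 26, 33, 38, 51, 58, 66, 71]

Fragment lengths:
  2→9: 7 bp
  9→20: 11 bp
  20→26: 6 bp
  26→33: 7 bp
  33→38: 5 bp
  38→51: 13 bp
  51→58: 7 bp
  58→66: 8 bp
  66→71: 5 bp
  71→2 (wrap): 79-71+2 = 10 bp

[5,5,6,7,7,7,8,10,11,13]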